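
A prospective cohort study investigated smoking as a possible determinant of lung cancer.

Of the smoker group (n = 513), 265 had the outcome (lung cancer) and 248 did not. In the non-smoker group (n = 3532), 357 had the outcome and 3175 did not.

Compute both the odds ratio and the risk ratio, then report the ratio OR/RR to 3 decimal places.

1.859

From the description: a = 265, b = 248, c = 357, d = 3175.
OR = (265·3175)/(248·357) = 841375/88536 = 9.50320
Risk in exposed = 265/513 = 0.51657; risk in unexposed = 357/3532 = 0.10108; RR = 5.11071
OR/RR = 9.50320 / 5.11071 = 1.85947
The outcome is not rare, so the OR lies further from 1 than the RR.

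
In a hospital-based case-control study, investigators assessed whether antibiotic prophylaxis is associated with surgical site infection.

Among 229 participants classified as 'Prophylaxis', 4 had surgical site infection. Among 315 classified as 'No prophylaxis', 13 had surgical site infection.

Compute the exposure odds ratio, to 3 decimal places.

From the description: a = 4, b = 225, c = 13, d = 302.
OR = (a·d)/(b·c) = (4 × 302) / (225 × 13) = 1208 / 2925 = 0.41299
Exposure is associated with lower odds of surgical site infection (OR = 0.41 < 1).

0.413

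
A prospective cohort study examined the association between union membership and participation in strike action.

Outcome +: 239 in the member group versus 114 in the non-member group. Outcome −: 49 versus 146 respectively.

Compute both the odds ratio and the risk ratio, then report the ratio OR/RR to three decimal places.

3.300

From the description: a = 239, b = 49, c = 114, d = 146.
OR = (239·146)/(49·114) = 34894/5586 = 6.24669
Risk in exposed = 239/288 = 0.82986; risk in unexposed = 114/260 = 0.43846; RR = 1.89267
OR/RR = 6.24669 / 1.89267 = 3.30047
The outcome is not rare, so the OR lies further from 1 than the RR.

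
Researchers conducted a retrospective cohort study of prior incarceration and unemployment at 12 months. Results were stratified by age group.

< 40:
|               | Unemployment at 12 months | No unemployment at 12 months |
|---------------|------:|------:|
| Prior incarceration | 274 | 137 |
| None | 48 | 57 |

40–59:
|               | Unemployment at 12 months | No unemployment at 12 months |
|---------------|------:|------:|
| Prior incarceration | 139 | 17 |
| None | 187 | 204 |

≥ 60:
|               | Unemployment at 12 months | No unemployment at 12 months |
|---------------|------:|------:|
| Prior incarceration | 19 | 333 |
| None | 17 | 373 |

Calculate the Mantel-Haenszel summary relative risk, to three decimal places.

1.657

RR_MH = Σ(aᵢ·n₀ᵢ/nᵢ) / Σ(cᵢ·n₁ᵢ/nᵢ), with n₁ᵢ = aᵢ+bᵢ (exposed), n₀ᵢ = cᵢ+dᵢ (unexposed), nᵢ = n₁ᵢ+n₀ᵢ.
Stratum 1 (< 40): n₁ = 411, n₀ = 105, n = 516; a·n₀/n = 274·105/516 = 55.7558; c·n₁/n = 48·411/516 = 38.2326
Stratum 2 (40–59): n₁ = 156, n₀ = 391, n = 547; a·n₀/n = 139·391/547 = 99.3583; c·n₁/n = 187·156/547 = 53.3309
Stratum 3 (≥ 60): n₁ = 352, n₀ = 390, n = 742; a·n₀/n = 19·390/742 = 9.9865; c·n₁/n = 17·352/742 = 8.0647
RR_MH = (55.7558 + 99.3583 + 9.9865) / (38.2326 + 53.3309 + 8.0647) = 165.1007 / 99.6281 = 1.65717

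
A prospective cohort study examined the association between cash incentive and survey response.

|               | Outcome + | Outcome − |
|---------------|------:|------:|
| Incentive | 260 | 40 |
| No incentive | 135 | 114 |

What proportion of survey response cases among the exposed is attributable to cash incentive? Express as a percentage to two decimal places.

37.44

Cells: a = 260, b = 40, c = 135, d = 114.
Risk in exposed = 260/300 = 0.86667; risk in unexposed = 135/249 = 0.54217.
RR = 0.86667/0.54217 = 1.59852
AR% = (RR − 1)/RR × 100 = (1.59852 − 1)/1.59852 × 100 = 37.4421%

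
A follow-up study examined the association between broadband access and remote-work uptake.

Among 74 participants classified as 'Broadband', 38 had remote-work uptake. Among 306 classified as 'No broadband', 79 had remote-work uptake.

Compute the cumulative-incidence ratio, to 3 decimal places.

1.989

From the description: a = 38, b = 36, c = 79, d = 227.
Risk in exposed = 38/74 = 0.51351; risk in unexposed = 79/306 = 0.25817.
RR = 0.51351 / 0.25817 = 1.98905
The risk among the exposed is 1.99 times that among the unexposed.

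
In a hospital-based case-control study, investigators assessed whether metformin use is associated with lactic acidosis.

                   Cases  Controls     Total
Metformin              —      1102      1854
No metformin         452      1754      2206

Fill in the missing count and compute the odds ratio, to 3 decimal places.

2.648

The missing cell is in the exposed row: 1854 − 1102 = 752.
So a = 752, b = 1102, c = 452, d = 1754.
OR = (a·d)/(b·c) = (752 × 1754) / (1102 × 452) = 1319008 / 498104 = 2.64806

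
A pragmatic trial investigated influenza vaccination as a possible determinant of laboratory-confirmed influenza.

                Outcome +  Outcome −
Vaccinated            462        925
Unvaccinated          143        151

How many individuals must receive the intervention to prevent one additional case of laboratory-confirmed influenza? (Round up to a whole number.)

7

Risk in treated group = 462/1387 = 0.33309; risk in control = 143/294 = 0.48639.
Absolute risk reduction = 0.48639 − 0.33309 = 0.15330
NNT = 1 / ARR = 1 / 0.15330 = 6.523 → round up → 7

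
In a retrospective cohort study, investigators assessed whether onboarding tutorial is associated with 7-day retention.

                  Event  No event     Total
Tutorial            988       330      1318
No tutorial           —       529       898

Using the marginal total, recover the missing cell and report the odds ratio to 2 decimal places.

4.29

The missing cell is in the unexposed row: 898 − 529 = 369.
So a = 988, b = 330, c = 369, d = 529.
OR = (a·d)/(b·c) = (988 × 529) / (330 × 369) = 522652 / 121770 = 4.29212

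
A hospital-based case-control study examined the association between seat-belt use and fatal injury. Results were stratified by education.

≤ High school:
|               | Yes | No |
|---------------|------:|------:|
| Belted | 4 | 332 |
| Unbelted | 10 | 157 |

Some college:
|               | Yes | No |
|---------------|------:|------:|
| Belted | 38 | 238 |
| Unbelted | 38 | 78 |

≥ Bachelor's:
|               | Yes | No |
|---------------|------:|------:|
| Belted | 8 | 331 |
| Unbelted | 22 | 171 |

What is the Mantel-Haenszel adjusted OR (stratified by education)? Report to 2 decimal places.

0.26

OR_MH = Σ(aᵢdᵢ/nᵢ) / Σ(bᵢcᵢ/nᵢ), where nᵢ is the stratum total.
Stratum 1 (≤ High school): n = 503; a·d/n = 4·157/503 = 1.2485; b·c/n = 332·10/503 = 6.6004
Stratum 2 (Some college): n = 392; a·d/n = 38·78/392 = 7.5612; b·c/n = 238·38/392 = 23.0714
Stratum 3 (≥ Bachelor's): n = 532; a·d/n = 8·171/532 = 2.5714; b·c/n = 331·22/532 = 13.6880
OR_MH = (1.2485 + 7.5612 + 2.5714) / (6.6004 + 23.0714 + 13.6880) = 11.3812 / 43.3598 = 0.26248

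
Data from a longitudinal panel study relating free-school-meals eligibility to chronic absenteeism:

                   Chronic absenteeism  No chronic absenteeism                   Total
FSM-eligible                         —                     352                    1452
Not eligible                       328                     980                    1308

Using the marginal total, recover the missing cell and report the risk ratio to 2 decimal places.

The missing cell is in the exposed row: 1452 − 352 = 1100.
So a = 1100, b = 352, c = 328, d = 980.
RR = [a/(a+b)] / [c/(c+d)] = (1100/1452) / (328/1308) = 0.75758/0.25076 = 3.02106

3.02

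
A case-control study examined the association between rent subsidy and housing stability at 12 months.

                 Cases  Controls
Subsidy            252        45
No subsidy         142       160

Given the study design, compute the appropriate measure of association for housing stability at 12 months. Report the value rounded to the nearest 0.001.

6.310

Cells: a = 252, b = 45, c = 142, d = 160.
This is a case-control study: participants were sampled on outcome status, so risks in the source population cannot be estimated directly — relative risk is not valid here. The odds ratio is the appropriate measure.
OR = (a·d)/(b·c) = (252 × 160) / (45 × 142) = 40320 / 6390 = 6.30986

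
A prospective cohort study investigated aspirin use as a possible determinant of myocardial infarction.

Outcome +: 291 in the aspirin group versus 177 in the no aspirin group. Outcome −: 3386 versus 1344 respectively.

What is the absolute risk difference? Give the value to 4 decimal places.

From the description: a = 291, b = 3386, c = 177, d = 1344.
Risk in exposed = 291/3677 = 0.079141; risk in unexposed = 177/1521 = 0.116371.
Risk difference = 0.079141 − 0.116371 = -0.037230

-0.0372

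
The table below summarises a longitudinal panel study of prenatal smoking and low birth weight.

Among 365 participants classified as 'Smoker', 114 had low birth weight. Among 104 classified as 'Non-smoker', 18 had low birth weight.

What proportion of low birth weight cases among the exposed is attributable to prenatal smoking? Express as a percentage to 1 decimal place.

From the description: a = 114, b = 251, c = 18, d = 86.
Risk in exposed = 114/365 = 0.31233; risk in unexposed = 18/104 = 0.17308.
RR = 0.31233/0.17308 = 1.80457
AR% = (RR − 1)/RR × 100 = (1.80457 − 1)/1.80457 × 100 = 44.5850%

44.6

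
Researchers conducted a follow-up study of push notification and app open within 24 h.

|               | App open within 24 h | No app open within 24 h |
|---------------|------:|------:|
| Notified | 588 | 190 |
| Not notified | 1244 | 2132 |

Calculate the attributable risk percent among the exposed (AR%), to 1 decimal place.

51.2

Cells: a = 588, b = 190, c = 1244, d = 2132.
Risk in exposed = 588/778 = 0.75578; risk in unexposed = 1244/3376 = 0.36848.
RR = 0.75578/0.36848 = 2.05107
AR% = (RR − 1)/RR × 100 = (2.05107 − 1)/2.05107 × 100 = 51.2449%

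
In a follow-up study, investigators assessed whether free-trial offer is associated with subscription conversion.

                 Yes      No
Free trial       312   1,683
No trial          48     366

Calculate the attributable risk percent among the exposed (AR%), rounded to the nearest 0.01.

Cells: a = 312, b = 1683, c = 48, d = 366.
Risk in exposed = 312/1995 = 0.15639; risk in unexposed = 48/414 = 0.11594.
RR = 0.15639/0.11594 = 1.34887
AR% = (RR − 1)/RR × 100 = (1.34887 − 1)/1.34887 × 100 = 25.8640%

25.86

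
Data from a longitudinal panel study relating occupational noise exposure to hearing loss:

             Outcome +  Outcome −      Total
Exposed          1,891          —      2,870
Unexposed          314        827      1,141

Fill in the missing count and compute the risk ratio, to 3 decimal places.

The missing cell is in the exposed row: 2870 − 1891 = 979.
So a = 1891, b = 979, c = 314, d = 827.
RR = [a/(a+b)] / [c/(c+d)] = (1891/2870) / (314/1141) = 0.65889/0.27520 = 2.39423

2.394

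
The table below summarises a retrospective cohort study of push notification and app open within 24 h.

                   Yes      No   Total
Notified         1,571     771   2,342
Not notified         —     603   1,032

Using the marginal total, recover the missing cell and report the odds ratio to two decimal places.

2.86

The missing cell is in the unexposed row: 1032 − 603 = 429.
So a = 1571, b = 771, c = 429, d = 603.
OR = (a·d)/(b·c) = (1571 × 603) / (771 × 429) = 947313 / 330759 = 2.86406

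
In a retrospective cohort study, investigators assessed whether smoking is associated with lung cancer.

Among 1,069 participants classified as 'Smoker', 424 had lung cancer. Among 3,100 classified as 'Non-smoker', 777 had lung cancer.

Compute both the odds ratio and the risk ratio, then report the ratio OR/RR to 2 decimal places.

1.24

From the description: a = 424, b = 645, c = 777, d = 2323.
OR = (424·2323)/(645·777) = 984952/501165 = 1.96532
Risk in exposed = 424/1069 = 0.39663; risk in unexposed = 777/3100 = 0.25065; RR = 1.58245
OR/RR = 1.96532 / 1.58245 = 1.24195
The outcome is not rare, so the OR lies further from 1 than the RR.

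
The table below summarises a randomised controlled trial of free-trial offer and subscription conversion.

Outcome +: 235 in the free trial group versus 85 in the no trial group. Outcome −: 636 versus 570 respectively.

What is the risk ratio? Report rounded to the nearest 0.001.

From the description: a = 235, b = 636, c = 85, d = 570.
Risk in exposed = 235/871 = 0.26980; risk in unexposed = 85/655 = 0.12977.
RR = 0.26980 / 0.12977 = 2.07908
The risk among the exposed is 2.08 times that among the unexposed.

2.079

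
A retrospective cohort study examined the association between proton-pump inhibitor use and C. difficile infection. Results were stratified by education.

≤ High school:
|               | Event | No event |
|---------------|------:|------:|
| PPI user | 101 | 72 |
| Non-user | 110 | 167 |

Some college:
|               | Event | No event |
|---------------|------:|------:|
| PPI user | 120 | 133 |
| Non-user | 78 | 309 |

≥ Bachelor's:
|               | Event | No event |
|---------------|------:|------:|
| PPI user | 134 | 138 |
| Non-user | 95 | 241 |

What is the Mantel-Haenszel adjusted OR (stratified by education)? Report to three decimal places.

OR_MH = Σ(aᵢdᵢ/nᵢ) / Σ(bᵢcᵢ/nᵢ), where nᵢ is the stratum total.
Stratum 1 (≤ High school): n = 450; a·d/n = 101·167/450 = 37.4822; b·c/n = 72·110/450 = 17.6000
Stratum 2 (Some college): n = 640; a·d/n = 120·309/640 = 57.9375; b·c/n = 133·78/640 = 16.2094
Stratum 3 (≥ Bachelor's): n = 608; a·d/n = 134·241/608 = 53.1151; b·c/n = 138·95/608 = 21.5625
OR_MH = (37.4822 + 57.9375 + 53.1151) / (17.6000 + 16.2094 + 21.5625) = 148.5349 / 55.3719 = 2.68250

2.682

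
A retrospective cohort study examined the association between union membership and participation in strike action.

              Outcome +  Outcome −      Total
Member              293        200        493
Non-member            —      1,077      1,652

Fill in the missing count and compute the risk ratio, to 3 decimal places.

The missing cell is in the unexposed row: 1652 − 1077 = 575.
So a = 293, b = 200, c = 575, d = 1077.
RR = [a/(a+b)] / [c/(c+d)] = (293/493) / (575/1652) = 0.59432/0.34806 = 1.70751

1.708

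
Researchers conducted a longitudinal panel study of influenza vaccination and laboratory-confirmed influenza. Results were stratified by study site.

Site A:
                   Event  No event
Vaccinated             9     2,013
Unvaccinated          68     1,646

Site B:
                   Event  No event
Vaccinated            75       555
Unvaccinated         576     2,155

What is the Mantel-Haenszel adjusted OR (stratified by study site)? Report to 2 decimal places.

0.40

OR_MH = Σ(aᵢdᵢ/nᵢ) / Σ(bᵢcᵢ/nᵢ), where nᵢ is the stratum total.
Stratum 1 (Site A): n = 3736; a·d/n = 9·1646/3736 = 3.9652; b·c/n = 2013·68/3736 = 36.6392
Stratum 2 (Site B): n = 3361; a·d/n = 75·2155/3361 = 48.0884; b·c/n = 555·576/3361 = 95.1145
OR_MH = (3.9652 + 48.0884) / (36.6392 + 95.1145) = 52.0536 / 131.7537 = 0.39508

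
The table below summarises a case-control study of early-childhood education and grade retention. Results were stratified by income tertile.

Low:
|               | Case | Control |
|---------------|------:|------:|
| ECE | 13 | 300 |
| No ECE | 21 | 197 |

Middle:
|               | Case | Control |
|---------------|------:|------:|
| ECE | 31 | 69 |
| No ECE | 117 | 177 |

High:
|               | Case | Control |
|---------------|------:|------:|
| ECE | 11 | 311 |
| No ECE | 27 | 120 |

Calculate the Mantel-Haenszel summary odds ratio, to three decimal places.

OR_MH = Σ(aᵢdᵢ/nᵢ) / Σ(bᵢcᵢ/nᵢ), where nᵢ is the stratum total.
Stratum 1 (Low): n = 531; a·d/n = 13·197/531 = 4.8230; b·c/n = 300·21/531 = 11.8644
Stratum 2 (Middle): n = 394; a·d/n = 31·177/394 = 13.9264; b·c/n = 69·117/394 = 20.4898
Stratum 3 (High): n = 469; a·d/n = 11·120/469 = 2.8145; b·c/n = 311·27/469 = 17.9041
OR_MH = (4.8230 + 13.9264 + 2.8145) / (11.8644 + 20.4898 + 17.9041) = 21.5639 / 50.2583 = 0.42906

0.429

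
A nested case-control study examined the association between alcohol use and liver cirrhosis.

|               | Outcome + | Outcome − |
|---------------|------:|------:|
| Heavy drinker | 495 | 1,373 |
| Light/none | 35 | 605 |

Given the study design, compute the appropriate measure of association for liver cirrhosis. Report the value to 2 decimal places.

6.23

Cells: a = 495, b = 1373, c = 35, d = 605.
This is a nested case-control study: participants were sampled on outcome status, so risks in the source population cannot be estimated directly — relative risk is not valid here. The odds ratio is the appropriate measure.
OR = (a·d)/(b·c) = (495 × 605) / (1373 × 35) = 299475 / 48055 = 6.23192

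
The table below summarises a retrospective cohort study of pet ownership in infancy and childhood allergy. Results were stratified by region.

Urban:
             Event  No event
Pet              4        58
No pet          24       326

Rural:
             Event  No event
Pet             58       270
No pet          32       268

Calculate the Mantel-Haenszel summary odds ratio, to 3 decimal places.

1.629

OR_MH = Σ(aᵢdᵢ/nᵢ) / Σ(bᵢcᵢ/nᵢ), where nᵢ is the stratum total.
Stratum 1 (Urban): n = 412; a·d/n = 4·326/412 = 3.1650; b·c/n = 58·24/412 = 3.3786
Stratum 2 (Rural): n = 628; a·d/n = 58·268/628 = 24.7516; b·c/n = 270·32/628 = 13.7580
OR_MH = (3.1650 + 24.7516) / (3.3786 + 13.7580) = 27.9166 / 17.1366 = 1.62907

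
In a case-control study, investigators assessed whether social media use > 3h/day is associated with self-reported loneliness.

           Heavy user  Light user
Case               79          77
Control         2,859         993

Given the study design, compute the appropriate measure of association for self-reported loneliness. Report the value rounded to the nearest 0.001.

0.356

Reading the table with exposure as columns: a = 79 (Heavy user, case), b = 2859 (Heavy user, non-case), c = 77 (Light user, case), d = 993.
This is a case-control study: participants were sampled on outcome status, so risks in the source population cannot be estimated directly — relative risk is not valid here. The odds ratio is the appropriate measure.
OR = (a·d)/(b·c) = (79 × 993) / (2859 × 77) = 78447 / 220143 = 0.35635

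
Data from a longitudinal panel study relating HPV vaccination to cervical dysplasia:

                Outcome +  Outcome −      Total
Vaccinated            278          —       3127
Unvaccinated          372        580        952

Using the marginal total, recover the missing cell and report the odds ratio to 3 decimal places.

The missing cell is in the exposed row: 3127 − 278 = 2849.
So a = 278, b = 2849, c = 372, d = 580.
OR = (a·d)/(b·c) = (278 × 580) / (2849 × 372) = 161240 / 1059828 = 0.15214

0.152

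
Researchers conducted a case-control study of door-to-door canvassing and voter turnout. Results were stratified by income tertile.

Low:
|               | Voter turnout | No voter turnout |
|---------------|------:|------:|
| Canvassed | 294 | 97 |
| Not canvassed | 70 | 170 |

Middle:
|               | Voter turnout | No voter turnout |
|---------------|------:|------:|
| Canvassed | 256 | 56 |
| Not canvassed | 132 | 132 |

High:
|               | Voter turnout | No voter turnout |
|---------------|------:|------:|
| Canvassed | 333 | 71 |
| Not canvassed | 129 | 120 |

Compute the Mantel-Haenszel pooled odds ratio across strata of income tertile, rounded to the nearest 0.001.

OR_MH = Σ(aᵢdᵢ/nᵢ) / Σ(bᵢcᵢ/nᵢ), where nᵢ is the stratum total.
Stratum 1 (Low): n = 631; a·d/n = 294·170/631 = 79.2076; b·c/n = 97·70/631 = 10.7607
Stratum 2 (Middle): n = 576; a·d/n = 256·132/576 = 58.6667; b·c/n = 56·132/576 = 12.8333
Stratum 3 (High): n = 653; a·d/n = 333·120/653 = 61.1945; b·c/n = 71·129/653 = 14.0260
OR_MH = (79.2076 + 58.6667 + 61.1945) / (10.7607 + 12.8333 + 14.0260) = 199.0688 / 37.6201 = 5.29156

5.292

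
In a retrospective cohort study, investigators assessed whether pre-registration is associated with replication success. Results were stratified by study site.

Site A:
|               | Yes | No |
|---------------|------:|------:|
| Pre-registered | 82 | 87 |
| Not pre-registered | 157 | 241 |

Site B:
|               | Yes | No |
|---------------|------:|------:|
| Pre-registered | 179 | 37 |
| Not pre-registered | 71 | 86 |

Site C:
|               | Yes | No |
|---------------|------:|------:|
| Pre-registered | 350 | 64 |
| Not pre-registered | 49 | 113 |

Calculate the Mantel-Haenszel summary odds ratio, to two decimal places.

3.96

OR_MH = Σ(aᵢdᵢ/nᵢ) / Σ(bᵢcᵢ/nᵢ), where nᵢ is the stratum total.
Stratum 1 (Site A): n = 567; a·d/n = 82·241/567 = 34.8536; b·c/n = 87·157/567 = 24.0899
Stratum 2 (Site B): n = 373; a·d/n = 179·86/373 = 41.2708; b·c/n = 37·71/373 = 7.0429
Stratum 3 (Site C): n = 576; a·d/n = 350·113/576 = 68.6632; b·c/n = 64·49/576 = 5.4444
OR_MH = (34.8536 + 41.2708 + 68.6632) / (24.0899 + 7.0429 + 5.4444) = 144.7876 / 36.5773 = 3.95840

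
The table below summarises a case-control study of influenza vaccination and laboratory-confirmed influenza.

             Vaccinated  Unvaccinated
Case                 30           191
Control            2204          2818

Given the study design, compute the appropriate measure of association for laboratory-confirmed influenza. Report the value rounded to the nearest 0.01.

0.20

Reading the table with exposure as columns: a = 30 (Vaccinated, case), b = 2204 (Vaccinated, non-case), c = 191 (Unvaccinated, case), d = 2818.
This is a case-control study: participants were sampled on outcome status, so risks in the source population cannot be estimated directly — relative risk is not valid here. The odds ratio is the appropriate measure.
OR = (a·d)/(b·c) = (30 × 2818) / (2204 × 191) = 84540 / 420964 = 0.20082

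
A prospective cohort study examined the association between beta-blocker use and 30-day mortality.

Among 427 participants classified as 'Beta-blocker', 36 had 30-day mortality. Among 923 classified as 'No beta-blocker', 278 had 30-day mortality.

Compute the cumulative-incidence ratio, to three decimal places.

From the description: a = 36, b = 391, c = 278, d = 645.
Risk in exposed = 36/427 = 0.08431; risk in unexposed = 278/923 = 0.30119.
RR = 0.08431 / 0.30119 = 0.27992
The risk is 72% lower among the exposed than among the unexposed.

0.280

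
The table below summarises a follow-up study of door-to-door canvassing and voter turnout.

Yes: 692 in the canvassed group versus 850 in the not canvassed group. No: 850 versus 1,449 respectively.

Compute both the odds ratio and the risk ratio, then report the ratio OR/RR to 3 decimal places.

From the description: a = 692, b = 850, c = 850, d = 1449.
OR = (692·1449)/(850·850) = 1002708/722500 = 1.38783
Risk in exposed = 692/1542 = 0.44877; risk in unexposed = 850/2299 = 0.36973; RR = 1.21379
OR/RR = 1.38783 / 1.21379 = 1.14339
The outcome is not rare, so the OR lies further from 1 than the RR.

1.143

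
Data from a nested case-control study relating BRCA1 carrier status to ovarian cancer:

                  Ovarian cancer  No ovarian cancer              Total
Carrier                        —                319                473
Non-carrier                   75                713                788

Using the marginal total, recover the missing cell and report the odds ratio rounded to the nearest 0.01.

4.59

The missing cell is in the exposed row: 473 − 319 = 154.
So a = 154, b = 319, c = 75, d = 713.
OR = (a·d)/(b·c) = (154 × 713) / (319 × 75) = 109802 / 23925 = 4.58943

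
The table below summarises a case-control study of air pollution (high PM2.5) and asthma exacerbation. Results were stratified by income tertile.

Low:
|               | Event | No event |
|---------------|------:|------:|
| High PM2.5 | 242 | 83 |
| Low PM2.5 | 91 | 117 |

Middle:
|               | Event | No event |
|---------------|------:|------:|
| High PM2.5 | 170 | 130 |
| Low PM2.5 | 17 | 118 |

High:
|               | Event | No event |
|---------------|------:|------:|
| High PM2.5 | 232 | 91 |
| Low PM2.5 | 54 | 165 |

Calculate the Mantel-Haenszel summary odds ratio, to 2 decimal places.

6.00

OR_MH = Σ(aᵢdᵢ/nᵢ) / Σ(bᵢcᵢ/nᵢ), where nᵢ is the stratum total.
Stratum 1 (Low): n = 533; a·d/n = 242·117/533 = 53.1220; b·c/n = 83·91/533 = 14.1707
Stratum 2 (Middle): n = 435; a·d/n = 170·118/435 = 46.1149; b·c/n = 130·17/435 = 5.0805
Stratum 3 (High): n = 542; a·d/n = 232·165/542 = 70.6273; b·c/n = 91·54/542 = 9.0664
OR_MH = (53.1220 + 46.1149 + 70.6273) / (14.1707 + 5.0805 + 9.0664) = 169.8642 / 28.3176 = 5.99854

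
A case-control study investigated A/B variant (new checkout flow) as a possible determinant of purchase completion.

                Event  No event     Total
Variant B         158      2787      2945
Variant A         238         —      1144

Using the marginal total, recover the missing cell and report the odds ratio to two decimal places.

0.22

The missing cell is in the unexposed row: 1144 − 238 = 906.
So a = 158, b = 2787, c = 238, d = 906.
OR = (a·d)/(b·c) = (158 × 906) / (2787 × 238) = 143148 / 663306 = 0.21581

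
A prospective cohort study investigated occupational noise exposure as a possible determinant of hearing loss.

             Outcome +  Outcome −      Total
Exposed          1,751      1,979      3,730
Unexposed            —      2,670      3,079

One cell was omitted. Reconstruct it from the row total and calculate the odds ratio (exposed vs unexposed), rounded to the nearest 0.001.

5.776

The missing cell is in the unexposed row: 3079 − 2670 = 409.
So a = 1751, b = 1979, c = 409, d = 2670.
OR = (a·d)/(b·c) = (1751 × 2670) / (1979 × 409) = 4675170 / 809411 = 5.77601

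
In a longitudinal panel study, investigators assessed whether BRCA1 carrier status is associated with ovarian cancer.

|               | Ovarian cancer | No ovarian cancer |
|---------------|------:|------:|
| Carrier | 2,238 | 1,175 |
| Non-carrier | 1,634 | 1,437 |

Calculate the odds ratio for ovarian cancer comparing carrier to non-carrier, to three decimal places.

1.675

Cells: a = 2238, b = 1175, c = 1634, d = 1437.
OR = (a·d)/(b·c) = (2238 × 1437) / (1175 × 1634) = 3216006 / 1919950 = 1.67505
The odds of ovarian cancer are about 1.68 times as high in the carrier group.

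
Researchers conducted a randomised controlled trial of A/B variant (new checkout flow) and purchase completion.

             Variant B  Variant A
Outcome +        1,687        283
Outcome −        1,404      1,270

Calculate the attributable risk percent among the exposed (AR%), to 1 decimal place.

Reading the table with exposure as columns: a = 1687 (Variant B, case), b = 1404 (Variant B, non-case), c = 283 (Variant A, case), d = 1270.
Risk in exposed = 1687/3091 = 0.54578; risk in unexposed = 283/1553 = 0.18223.
RR = 0.54578/0.18223 = 2.99503
AR% = (RR − 1)/RR × 100 = (2.99503 − 1)/2.99503 × 100 = 66.6113%

66.6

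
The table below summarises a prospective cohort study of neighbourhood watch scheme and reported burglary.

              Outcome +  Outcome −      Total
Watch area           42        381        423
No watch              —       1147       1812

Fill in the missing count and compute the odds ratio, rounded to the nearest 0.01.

0.19

The missing cell is in the unexposed row: 1812 − 1147 = 665.
So a = 42, b = 381, c = 665, d = 1147.
OR = (a·d)/(b·c) = (42 × 1147) / (381 × 665) = 48174 / 253365 = 0.19014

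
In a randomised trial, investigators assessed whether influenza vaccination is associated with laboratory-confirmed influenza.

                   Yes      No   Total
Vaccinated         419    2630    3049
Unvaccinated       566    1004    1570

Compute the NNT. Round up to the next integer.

5

Risk in treated group = 419/3049 = 0.13742; risk in control = 566/1570 = 0.36051.
Absolute risk reduction = 0.36051 − 0.13742 = 0.22309
NNT = 1 / ARR = 1 / 0.22309 = 4.483 → round up → 5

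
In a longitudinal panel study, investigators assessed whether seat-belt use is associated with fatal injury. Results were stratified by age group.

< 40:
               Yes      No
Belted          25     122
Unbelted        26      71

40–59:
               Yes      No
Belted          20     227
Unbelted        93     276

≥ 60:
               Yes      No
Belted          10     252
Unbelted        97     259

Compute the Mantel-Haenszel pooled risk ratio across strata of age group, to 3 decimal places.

0.294

RR_MH = Σ(aᵢ·n₀ᵢ/nᵢ) / Σ(cᵢ·n₁ᵢ/nᵢ), with n₁ᵢ = aᵢ+bᵢ (exposed), n₀ᵢ = cᵢ+dᵢ (unexposed), nᵢ = n₁ᵢ+n₀ᵢ.
Stratum 1 (< 40): n₁ = 147, n₀ = 97, n = 244; a·n₀/n = 25·97/244 = 9.9385; c·n₁/n = 26·147/244 = 15.6639
Stratum 2 (40–59): n₁ = 247, n₀ = 369, n = 616; a·n₀/n = 20·369/616 = 11.9805; c·n₁/n = 93·247/616 = 37.2906
Stratum 3 (≥ 60): n₁ = 262, n₀ = 356, n = 618; a·n₀/n = 10·356/618 = 5.7605; c·n₁/n = 97·262/618 = 41.1230
RR_MH = (9.9385 + 11.9805 + 5.7605) / (15.6639 + 37.2906 + 41.1230) = 27.6796 / 94.0775 = 0.29422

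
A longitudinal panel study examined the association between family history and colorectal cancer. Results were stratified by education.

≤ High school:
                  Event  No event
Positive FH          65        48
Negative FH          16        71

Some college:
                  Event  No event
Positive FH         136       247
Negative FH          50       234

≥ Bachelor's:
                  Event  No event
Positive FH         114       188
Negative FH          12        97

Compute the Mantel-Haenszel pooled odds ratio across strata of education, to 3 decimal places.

OR_MH = Σ(aᵢdᵢ/nᵢ) / Σ(bᵢcᵢ/nᵢ), where nᵢ is the stratum total.
Stratum 1 (≤ High school): n = 200; a·d/n = 65·71/200 = 23.0750; b·c/n = 48·16/200 = 3.8400
Stratum 2 (Some college): n = 667; a·d/n = 136·234/667 = 47.7121; b·c/n = 247·50/667 = 18.5157
Stratum 3 (≥ Bachelor's): n = 411; a·d/n = 114·97/411 = 26.9051; b·c/n = 188·12/411 = 5.4891
OR_MH = (23.0750 + 47.7121 + 26.9051) / (3.8400 + 18.5157 + 5.4891) = 97.6923 / 27.8448 = 3.50846

3.508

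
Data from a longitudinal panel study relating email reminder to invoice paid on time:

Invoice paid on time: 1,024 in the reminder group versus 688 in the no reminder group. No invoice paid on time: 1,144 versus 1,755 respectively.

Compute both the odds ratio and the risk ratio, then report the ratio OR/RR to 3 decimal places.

1.361

From the description: a = 1024, b = 1144, c = 688, d = 1755.
OR = (1024·1755)/(1144·688) = 1797120/787072 = 2.28330
Risk in exposed = 1024/2168 = 0.47232; risk in unexposed = 688/2443 = 0.28162; RR = 1.67716
OR/RR = 2.28330 / 1.67716 = 1.36140
The outcome is not rare, so the OR lies further from 1 than the RR.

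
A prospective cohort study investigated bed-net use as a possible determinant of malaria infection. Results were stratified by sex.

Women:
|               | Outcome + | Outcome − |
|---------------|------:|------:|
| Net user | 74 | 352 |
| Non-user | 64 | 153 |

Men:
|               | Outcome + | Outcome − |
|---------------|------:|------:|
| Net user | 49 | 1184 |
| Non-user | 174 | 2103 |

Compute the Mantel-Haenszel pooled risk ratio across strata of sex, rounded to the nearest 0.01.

0.55

RR_MH = Σ(aᵢ·n₀ᵢ/nᵢ) / Σ(cᵢ·n₁ᵢ/nᵢ), with n₁ᵢ = aᵢ+bᵢ (exposed), n₀ᵢ = cᵢ+dᵢ (unexposed), nᵢ = n₁ᵢ+n₀ᵢ.
Stratum 1 (Women): n₁ = 426, n₀ = 217, n = 643; a·n₀/n = 74·217/643 = 24.9736; c·n₁/n = 64·426/643 = 42.4012
Stratum 2 (Men): n₁ = 1233, n₀ = 2277, n = 3510; a·n₀/n = 49·2277/3510 = 31.7872; c·n₁/n = 174·1233/3510 = 61.1231
RR_MH = (24.9736 + 31.7872) / (42.4012 + 61.1231) = 56.7607 / 103.5243 = 0.54828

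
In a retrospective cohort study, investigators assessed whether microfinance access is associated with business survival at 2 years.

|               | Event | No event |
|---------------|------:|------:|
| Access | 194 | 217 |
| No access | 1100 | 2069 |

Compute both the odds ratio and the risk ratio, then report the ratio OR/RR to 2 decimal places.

Cells: a = 194, b = 217, c = 1100, d = 2069.
OR = (194·2069)/(217·1100) = 401386/238700 = 1.68155
Risk in exposed = 194/411 = 0.47202; risk in unexposed = 1100/3169 = 0.34711; RR = 1.35985
OR/RR = 1.68155 / 1.35985 = 1.23657
The outcome is not rare, so the OR lies further from 1 than the RR.

1.24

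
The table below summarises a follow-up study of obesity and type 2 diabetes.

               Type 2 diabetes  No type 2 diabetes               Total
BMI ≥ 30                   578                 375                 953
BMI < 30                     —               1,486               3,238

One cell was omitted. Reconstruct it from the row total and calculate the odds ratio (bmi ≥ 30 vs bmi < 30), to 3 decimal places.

1.307

The missing cell is in the unexposed row: 3238 − 1486 = 1752.
So a = 578, b = 375, c = 1752, d = 1486.
OR = (a·d)/(b·c) = (578 × 1486) / (375 × 1752) = 858908 / 657000 = 1.30732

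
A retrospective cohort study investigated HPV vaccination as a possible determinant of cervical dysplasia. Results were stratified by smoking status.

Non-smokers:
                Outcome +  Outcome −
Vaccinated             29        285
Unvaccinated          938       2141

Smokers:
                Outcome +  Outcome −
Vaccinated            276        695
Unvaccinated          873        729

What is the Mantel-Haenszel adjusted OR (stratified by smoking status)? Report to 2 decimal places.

OR_MH = Σ(aᵢdᵢ/nᵢ) / Σ(bᵢcᵢ/nᵢ), where nᵢ is the stratum total.
Stratum 1 (Non-smokers): n = 3393; a·d/n = 29·2141/3393 = 18.2991; b·c/n = 285·938/3393 = 78.7887
Stratum 2 (Smokers): n = 2573; a·d/n = 276·729/2573 = 78.1982; b·c/n = 695·873/2573 = 235.8084
OR_MH = (18.2991 + 78.1982) / (78.7887 + 235.8084) = 96.4974 / 314.5971 = 0.30673

0.31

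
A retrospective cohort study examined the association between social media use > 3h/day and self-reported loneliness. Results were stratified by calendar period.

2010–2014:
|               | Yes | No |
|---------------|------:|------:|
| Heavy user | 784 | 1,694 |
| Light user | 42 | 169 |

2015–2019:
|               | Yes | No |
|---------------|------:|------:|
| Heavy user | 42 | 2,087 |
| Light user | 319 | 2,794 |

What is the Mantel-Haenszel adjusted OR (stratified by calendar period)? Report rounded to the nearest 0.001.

0.467

OR_MH = Σ(aᵢdᵢ/nᵢ) / Σ(bᵢcᵢ/nᵢ), where nᵢ is the stratum total.
Stratum 1 (2010–2014): n = 2689; a·d/n = 784·169/2689 = 49.2733; b·c/n = 1694·42/2689 = 26.4589
Stratum 2 (2015–2019): n = 5242; a·d/n = 42·2794/5242 = 22.3861; b·c/n = 2087·319/5242 = 127.0036
OR_MH = (49.2733 + 22.3861) / (26.4589 + 127.0036) = 71.6594 / 153.4625 = 0.46695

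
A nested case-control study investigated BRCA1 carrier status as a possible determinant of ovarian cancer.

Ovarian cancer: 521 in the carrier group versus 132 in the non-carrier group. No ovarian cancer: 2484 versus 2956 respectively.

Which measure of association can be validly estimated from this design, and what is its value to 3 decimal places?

4.697

From the description: a = 521, b = 2484, c = 132, d = 2956.
This is a nested case-control study: participants were sampled on outcome status, so risks in the source population cannot be estimated directly — relative risk is not valid here. The odds ratio is the appropriate measure.
OR = (a·d)/(b·c) = (521 × 2956) / (2484 × 132) = 1540076 / 327888 = 4.69696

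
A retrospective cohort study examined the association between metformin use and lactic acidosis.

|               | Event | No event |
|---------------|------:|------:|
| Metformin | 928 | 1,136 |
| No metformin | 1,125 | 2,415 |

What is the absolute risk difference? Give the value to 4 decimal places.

Cells: a = 928, b = 1136, c = 1125, d = 2415.
Risk in exposed = 928/2064 = 0.449612; risk in unexposed = 1125/3540 = 0.317797.
Risk difference = 0.449612 − 0.317797 = 0.131816

0.1318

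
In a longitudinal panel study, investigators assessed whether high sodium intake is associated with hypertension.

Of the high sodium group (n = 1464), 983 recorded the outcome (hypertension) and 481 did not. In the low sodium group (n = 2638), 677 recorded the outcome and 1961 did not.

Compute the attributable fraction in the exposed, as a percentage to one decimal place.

61.8

From the description: a = 983, b = 481, c = 677, d = 1961.
Risk in exposed = 983/1464 = 0.67145; risk in unexposed = 677/2638 = 0.25663.
RR = 0.67145/0.25663 = 2.61637
AR% = (RR − 1)/RR × 100 = (2.61637 − 1)/2.61637 × 100 = 61.7791%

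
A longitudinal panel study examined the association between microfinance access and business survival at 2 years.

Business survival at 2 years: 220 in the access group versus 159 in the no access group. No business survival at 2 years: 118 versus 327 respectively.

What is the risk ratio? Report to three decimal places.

From the description: a = 220, b = 118, c = 159, d = 327.
Risk in exposed = 220/338 = 0.65089; risk in unexposed = 159/486 = 0.32716.
RR = 0.65089 / 0.32716 = 1.98951
The risk among the exposed is 1.99 times that among the unexposed.

1.990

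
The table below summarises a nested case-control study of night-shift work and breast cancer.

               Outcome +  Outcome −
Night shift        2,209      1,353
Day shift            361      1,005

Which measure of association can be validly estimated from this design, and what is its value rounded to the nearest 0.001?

Cells: a = 2209, b = 1353, c = 361, d = 1005.
This is a nested case-control study: participants were sampled on outcome status, so risks in the source population cannot be estimated directly — relative risk is not valid here. The odds ratio is the appropriate measure.
OR = (a·d)/(b·c) = (2209 × 1005) / (1353 × 361) = 2220045 / 488433 = 4.54524

4.545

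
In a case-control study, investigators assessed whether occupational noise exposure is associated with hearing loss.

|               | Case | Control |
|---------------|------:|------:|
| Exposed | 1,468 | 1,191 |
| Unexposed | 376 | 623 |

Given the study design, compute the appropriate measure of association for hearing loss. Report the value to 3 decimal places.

Cells: a = 1468, b = 1191, c = 376, d = 623.
This is a case-control study: participants were sampled on outcome status, so risks in the source population cannot be estimated directly — relative risk is not valid here. The odds ratio is the appropriate measure.
OR = (a·d)/(b·c) = (1468 × 623) / (1191 × 376) = 914564 / 447816 = 2.04228

2.042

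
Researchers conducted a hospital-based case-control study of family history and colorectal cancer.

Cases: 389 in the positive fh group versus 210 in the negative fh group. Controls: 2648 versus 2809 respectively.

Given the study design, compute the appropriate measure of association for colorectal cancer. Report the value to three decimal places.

1.965

From the description: a = 389, b = 2648, c = 210, d = 2809.
This is a hospital-based case-control study: participants were sampled on outcome status, so risks in the source population cannot be estimated directly — relative risk is not valid here. The odds ratio is the appropriate measure.
OR = (a·d)/(b·c) = (389 × 2809) / (2648 × 210) = 1092701 / 556080 = 1.96501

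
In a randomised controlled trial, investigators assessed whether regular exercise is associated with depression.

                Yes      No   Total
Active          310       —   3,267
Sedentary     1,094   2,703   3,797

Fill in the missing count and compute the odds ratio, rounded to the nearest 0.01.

0.26

The missing cell is in the exposed row: 3267 − 310 = 2957.
So a = 310, b = 2957, c = 1094, d = 2703.
OR = (a·d)/(b·c) = (310 × 2703) / (2957 × 1094) = 837930 / 3234958 = 0.25902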